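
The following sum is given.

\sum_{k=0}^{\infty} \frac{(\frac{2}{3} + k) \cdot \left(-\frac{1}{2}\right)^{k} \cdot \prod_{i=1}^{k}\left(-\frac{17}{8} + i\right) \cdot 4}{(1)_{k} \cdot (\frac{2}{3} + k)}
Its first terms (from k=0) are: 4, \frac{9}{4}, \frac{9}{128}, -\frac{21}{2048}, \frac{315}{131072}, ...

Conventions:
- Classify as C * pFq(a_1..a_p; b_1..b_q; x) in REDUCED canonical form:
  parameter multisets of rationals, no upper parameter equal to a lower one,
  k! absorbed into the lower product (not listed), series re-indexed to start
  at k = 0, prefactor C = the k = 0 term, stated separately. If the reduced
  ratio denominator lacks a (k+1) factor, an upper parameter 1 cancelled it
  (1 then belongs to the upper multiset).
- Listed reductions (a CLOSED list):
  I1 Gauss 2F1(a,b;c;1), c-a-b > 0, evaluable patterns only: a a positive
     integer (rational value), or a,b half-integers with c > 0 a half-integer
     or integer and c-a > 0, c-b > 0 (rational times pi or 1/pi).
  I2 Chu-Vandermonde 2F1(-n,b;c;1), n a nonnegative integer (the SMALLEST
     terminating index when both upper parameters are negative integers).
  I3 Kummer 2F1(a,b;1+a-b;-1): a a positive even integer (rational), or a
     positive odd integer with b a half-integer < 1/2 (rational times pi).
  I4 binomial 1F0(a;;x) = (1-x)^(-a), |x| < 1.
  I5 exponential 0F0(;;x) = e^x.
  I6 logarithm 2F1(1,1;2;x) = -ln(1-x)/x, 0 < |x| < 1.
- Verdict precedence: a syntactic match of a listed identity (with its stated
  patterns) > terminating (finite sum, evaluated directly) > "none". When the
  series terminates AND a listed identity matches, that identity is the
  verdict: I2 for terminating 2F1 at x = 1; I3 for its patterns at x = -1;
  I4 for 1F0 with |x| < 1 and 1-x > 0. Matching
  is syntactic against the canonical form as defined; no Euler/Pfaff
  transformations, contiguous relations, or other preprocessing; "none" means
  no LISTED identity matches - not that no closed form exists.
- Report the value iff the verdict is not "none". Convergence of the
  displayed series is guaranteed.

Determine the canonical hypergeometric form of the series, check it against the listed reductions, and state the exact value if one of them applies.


Prefactor 4, argument -\frac{1}{2}: 1F0 with upper {-\frac{9}{8}} over lower {-}. Verdict: the binomial series (I4) matches (the 1F0 binomial series: exponent 9/8, x = -\frac{1}{2}). Value: 4 \cdot \left(\frac{3}{2}\right)^{\frac{9}{8}}.

Structural cue: with t_0 = 4, (1)_k (prefactor 4) is k! itself.
Consecutive-term ratio: r(k) = -\frac{1}{2} * (k-\frac{9}{8}) / [(k+1)] - rational; roots negated = parameters, x = -\frac{1}{2}, C = 4.


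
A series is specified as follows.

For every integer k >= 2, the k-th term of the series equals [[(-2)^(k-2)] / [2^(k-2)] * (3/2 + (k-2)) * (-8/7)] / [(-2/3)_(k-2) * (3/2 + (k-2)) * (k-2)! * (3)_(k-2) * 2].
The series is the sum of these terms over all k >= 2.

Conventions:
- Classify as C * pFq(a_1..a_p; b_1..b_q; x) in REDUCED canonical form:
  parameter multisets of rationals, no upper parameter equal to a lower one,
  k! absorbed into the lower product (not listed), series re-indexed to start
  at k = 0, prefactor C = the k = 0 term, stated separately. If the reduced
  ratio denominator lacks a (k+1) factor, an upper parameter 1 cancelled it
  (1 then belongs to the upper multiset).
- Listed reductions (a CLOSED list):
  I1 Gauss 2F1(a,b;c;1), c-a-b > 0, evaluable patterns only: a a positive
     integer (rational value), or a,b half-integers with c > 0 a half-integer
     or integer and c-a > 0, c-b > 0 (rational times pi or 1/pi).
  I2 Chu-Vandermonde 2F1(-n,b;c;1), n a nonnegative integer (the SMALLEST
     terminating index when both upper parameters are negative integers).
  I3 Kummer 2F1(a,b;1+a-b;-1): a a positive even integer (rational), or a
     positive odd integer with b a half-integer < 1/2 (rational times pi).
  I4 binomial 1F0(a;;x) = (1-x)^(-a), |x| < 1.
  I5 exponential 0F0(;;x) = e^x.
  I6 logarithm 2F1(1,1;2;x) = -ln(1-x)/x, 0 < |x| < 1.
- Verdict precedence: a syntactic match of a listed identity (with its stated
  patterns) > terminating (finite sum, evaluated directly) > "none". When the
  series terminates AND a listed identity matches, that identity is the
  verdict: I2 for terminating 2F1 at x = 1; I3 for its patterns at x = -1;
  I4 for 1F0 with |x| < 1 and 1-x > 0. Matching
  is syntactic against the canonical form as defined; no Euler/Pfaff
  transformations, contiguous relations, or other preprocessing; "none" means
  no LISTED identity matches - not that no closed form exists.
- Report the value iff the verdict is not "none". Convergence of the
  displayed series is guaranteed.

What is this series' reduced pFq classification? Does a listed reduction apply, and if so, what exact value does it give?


Key observation: from the first term -4/7: the two k-th powers (C = -4/7) combine into one argument.
Term ratio: r(k) = (-1) * 1 / [(k-2/3) (k+3) (k+1)] - rational in k, leading ratio (-1); with t_0 = -4/7, classification follows.

With C = -4/7: the canonical form is 0F2(-; -2/3, 3; -1). Verdict: none. Every listed pattern misses the 0F2 form at -1, upper {-}.


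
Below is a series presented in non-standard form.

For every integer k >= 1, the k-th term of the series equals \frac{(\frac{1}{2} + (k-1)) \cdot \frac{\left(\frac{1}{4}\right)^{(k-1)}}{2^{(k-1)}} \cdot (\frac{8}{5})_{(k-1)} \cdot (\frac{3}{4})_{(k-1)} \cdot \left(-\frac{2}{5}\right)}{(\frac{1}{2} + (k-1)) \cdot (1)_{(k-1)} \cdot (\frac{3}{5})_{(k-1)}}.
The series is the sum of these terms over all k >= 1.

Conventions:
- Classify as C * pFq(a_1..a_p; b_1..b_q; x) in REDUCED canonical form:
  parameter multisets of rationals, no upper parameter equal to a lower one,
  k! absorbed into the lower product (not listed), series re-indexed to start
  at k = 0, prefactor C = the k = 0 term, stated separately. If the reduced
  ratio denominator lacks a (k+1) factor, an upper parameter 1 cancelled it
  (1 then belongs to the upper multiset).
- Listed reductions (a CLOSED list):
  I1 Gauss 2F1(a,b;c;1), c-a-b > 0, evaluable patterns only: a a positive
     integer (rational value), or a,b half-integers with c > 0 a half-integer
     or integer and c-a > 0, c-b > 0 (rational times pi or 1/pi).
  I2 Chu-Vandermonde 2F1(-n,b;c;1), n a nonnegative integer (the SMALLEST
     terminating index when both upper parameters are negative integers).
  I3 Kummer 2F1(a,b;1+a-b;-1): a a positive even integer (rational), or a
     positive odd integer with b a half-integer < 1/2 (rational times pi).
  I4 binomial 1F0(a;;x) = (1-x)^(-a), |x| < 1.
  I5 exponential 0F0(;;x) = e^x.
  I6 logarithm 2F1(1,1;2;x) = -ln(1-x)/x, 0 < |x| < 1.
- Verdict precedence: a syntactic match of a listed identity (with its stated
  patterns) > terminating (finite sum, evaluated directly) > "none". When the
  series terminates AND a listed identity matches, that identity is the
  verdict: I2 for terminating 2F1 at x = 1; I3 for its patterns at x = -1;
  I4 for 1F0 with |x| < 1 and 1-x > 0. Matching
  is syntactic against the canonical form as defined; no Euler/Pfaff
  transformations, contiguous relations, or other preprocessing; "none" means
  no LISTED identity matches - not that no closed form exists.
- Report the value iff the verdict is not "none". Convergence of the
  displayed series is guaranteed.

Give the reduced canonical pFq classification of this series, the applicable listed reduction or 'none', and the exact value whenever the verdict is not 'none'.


Prefactor -\frac{2}{5}, argument \frac{1}{8}: 2F1 with upper {\frac{3}{4}, \frac{8}{5}} over lower {\frac{3}{5}}. Verdict: none (x = \frac{1}{8}): each listed identity misses the multisets {\frac{3}{4}, \frac{8}{5}} ; {\frac{3}{5}}.

Key observation: from the first term -\frac{2}{5}: (1)_k (prefactor -2/5) is k! itself.
Adjacent-term ratio: r(k) = \frac{1}{8} * (k+\frac{3}{4}) (k+\frac{8}{5}) / [(k+\frac{3}{5}) (k+1)] ; factor over Q: parameters, x = \frac{1}{8}, and C = -\frac{2}{5}.


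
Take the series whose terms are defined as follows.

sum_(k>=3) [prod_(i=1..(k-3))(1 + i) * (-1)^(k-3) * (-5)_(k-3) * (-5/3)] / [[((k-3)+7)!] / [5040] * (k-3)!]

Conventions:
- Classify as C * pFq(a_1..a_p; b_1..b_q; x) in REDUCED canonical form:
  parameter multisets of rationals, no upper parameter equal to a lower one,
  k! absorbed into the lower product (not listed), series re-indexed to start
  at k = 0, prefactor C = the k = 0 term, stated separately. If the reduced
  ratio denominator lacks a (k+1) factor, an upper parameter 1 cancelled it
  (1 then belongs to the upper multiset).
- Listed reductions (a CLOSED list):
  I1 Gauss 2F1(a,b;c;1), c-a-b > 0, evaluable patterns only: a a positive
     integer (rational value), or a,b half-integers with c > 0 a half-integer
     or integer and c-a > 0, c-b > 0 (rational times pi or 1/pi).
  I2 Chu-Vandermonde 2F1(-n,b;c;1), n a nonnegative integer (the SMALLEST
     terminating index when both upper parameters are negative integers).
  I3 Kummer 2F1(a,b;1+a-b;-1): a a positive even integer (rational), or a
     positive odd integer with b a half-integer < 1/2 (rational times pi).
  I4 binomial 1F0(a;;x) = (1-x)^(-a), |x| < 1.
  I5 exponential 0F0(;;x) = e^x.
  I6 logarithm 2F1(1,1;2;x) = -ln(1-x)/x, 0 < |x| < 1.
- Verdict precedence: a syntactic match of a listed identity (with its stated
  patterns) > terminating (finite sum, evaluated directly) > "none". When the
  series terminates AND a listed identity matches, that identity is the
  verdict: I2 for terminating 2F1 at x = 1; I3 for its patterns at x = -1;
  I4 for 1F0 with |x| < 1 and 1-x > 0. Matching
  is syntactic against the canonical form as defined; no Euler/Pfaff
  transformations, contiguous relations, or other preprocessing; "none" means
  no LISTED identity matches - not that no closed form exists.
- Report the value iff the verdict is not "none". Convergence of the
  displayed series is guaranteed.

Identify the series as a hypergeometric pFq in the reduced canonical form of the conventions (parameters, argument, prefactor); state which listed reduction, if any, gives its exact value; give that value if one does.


Classification (C = -5/3): 2F1 with upper {-5, 2}, lower {8}, argument x = -1. Verdict: the Kummer evaluation I3 matches (x = -1; c = 8 equals 1+a-b for upper {-5, 2}: listed pattern). Value: -35/6.

First insight: x = (-1) and the running product (C = -5/3) telescopes to a rising factorial.
Ratio: r(k) = (-1) * (k-5) (k+2) / [(k+8) (k+1)] - poly over poly, x = (-1) from leading terms; C = -5/3 at k = 0.


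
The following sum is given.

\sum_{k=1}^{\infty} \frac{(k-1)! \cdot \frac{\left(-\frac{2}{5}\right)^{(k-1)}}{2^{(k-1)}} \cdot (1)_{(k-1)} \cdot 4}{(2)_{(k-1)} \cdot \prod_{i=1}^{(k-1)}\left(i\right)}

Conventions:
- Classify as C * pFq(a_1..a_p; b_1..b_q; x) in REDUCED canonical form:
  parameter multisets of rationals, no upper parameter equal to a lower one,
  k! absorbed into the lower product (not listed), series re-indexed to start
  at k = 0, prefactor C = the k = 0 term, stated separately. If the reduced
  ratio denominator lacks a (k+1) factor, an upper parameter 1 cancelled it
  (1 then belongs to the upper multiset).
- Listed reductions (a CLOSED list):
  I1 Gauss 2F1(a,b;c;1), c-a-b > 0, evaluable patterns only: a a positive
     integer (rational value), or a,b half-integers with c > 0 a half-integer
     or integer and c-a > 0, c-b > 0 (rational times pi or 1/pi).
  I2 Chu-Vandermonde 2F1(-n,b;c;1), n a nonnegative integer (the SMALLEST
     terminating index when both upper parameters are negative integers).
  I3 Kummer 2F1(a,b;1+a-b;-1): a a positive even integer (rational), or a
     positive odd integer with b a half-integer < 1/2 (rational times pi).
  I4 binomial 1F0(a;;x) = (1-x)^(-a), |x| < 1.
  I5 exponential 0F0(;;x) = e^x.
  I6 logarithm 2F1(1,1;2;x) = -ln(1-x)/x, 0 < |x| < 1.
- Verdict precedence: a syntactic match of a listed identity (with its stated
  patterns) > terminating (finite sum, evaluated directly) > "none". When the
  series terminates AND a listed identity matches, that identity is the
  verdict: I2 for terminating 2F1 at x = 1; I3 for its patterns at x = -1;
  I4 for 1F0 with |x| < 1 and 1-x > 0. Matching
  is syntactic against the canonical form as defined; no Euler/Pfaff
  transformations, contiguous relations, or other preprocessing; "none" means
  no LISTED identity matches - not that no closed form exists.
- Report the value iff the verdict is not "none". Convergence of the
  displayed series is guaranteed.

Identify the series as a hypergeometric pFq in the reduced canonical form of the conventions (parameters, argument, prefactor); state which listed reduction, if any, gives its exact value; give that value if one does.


Reduced: x = -\frac{1}{5}, 2F1, upper = {1, 1}, lower = {2}, C = 4. Verdict (x = -\frac{1}{5}): logarithm (I6) applies (the logarithm: parameters (1,1;2), x = -\frac{1}{5}). Its exact value is 20 \cdot \ln\left(\frac{6}{5}\right).

Structural cue: x = -\frac{1}{5} and the product of the first k integers (C = 4) is k!.
Consecutive-term ratio: r(k) = -\frac{1}{5} * (k+1) (k+1) / [(k+2) (k+1)] - poly over poly, x = -\frac{1}{5} from leading terms; C = 4 at k = 0.


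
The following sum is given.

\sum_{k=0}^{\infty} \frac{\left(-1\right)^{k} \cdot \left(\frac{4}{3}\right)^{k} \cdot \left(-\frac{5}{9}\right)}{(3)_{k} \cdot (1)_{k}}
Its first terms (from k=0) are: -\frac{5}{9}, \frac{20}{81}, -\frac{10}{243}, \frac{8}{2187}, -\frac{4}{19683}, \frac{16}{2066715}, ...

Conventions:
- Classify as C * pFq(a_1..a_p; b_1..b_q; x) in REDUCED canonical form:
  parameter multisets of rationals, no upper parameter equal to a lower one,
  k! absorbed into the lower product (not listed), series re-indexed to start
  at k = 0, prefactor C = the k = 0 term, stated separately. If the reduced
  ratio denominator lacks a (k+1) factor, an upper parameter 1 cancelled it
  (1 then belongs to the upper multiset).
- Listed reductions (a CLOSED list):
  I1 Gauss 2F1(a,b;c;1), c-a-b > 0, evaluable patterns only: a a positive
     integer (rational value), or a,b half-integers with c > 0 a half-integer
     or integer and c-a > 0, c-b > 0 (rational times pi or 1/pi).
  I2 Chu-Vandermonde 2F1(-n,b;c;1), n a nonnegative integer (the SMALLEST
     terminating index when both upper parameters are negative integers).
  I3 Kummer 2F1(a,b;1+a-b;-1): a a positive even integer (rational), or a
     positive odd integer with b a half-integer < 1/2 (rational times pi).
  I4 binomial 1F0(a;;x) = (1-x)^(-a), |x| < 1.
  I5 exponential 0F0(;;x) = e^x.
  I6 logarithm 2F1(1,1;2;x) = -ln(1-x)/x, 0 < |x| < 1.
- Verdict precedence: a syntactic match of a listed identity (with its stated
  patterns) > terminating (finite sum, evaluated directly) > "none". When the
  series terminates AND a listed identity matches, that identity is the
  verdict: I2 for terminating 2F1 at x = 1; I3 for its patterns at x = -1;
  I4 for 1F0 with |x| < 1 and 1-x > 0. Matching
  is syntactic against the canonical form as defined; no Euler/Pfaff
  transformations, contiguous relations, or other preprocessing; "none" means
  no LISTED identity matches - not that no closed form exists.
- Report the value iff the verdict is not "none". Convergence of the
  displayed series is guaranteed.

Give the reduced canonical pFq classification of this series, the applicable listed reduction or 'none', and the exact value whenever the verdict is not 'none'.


At argument -\frac{4}{3}: a 0F1 with upper {-}, lower {3}, scaled by C = -\frac{5}{9}. Verdict: none. A 0F1 with upper {-} fits none of I1-I6 at x = -\frac{4}{3}; the sum runs forever.

Structural cue: x = -\frac{4}{3} and (1)_k (C = -5/9) is k! itself.
Step ratio: r(k) = -\frac{4}{3} * 1 / [(k+3) (k+1)] - poly over poly, x = -\frac{4}{3} from leading terms; C = -\frac{5}{9} at k = 0.


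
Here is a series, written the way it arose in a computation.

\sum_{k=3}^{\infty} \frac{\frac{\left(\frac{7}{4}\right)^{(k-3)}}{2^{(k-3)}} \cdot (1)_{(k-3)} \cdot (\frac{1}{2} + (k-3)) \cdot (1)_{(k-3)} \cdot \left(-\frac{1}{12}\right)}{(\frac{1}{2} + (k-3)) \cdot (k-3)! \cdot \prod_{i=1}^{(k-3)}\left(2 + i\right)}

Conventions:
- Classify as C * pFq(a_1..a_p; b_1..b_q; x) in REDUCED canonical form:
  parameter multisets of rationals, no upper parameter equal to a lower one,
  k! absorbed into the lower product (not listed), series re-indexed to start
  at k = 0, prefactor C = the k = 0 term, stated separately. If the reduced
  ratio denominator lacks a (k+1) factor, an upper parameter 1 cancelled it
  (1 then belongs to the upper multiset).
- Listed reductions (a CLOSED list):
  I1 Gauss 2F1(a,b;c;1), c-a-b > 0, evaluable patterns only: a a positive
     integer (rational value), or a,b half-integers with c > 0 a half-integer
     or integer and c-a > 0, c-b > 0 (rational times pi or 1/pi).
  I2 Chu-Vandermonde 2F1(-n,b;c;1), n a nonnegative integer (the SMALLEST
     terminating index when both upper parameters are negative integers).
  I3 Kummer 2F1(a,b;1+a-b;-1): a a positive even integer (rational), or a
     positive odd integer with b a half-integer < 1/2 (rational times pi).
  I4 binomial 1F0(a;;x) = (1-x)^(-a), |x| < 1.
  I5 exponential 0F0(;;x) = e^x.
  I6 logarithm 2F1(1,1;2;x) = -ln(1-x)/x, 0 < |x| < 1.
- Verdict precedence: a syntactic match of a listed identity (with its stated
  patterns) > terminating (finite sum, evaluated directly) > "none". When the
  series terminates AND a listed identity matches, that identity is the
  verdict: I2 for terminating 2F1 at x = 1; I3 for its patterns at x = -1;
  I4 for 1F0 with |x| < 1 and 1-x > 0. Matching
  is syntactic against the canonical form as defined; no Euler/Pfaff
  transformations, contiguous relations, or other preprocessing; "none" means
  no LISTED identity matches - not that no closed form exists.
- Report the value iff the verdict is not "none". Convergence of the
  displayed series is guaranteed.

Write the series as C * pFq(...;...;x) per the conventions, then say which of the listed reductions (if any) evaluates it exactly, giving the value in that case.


x = \frac{7}{8} here; the reduced form reads 2F1, upper {1, 1}, lower {3}, C = -\frac{1}{12}. Verdict: none (x = \frac{7}{8}): each listed identity misses the multisets {1, 1} ; {3}.

Key observation: from the first term -\frac{1}{12}: k + 1/2 divides numerator and denominator alike; C = -1/12 after cancelling.
Step ratio: r(k) = \frac{7}{8} * (k+1) (k+1) / [(k+3) (k+1)] - rational in k, leading ratio \frac{7}{8}; with t_0 = -\frac{1}{12}, classification follows.


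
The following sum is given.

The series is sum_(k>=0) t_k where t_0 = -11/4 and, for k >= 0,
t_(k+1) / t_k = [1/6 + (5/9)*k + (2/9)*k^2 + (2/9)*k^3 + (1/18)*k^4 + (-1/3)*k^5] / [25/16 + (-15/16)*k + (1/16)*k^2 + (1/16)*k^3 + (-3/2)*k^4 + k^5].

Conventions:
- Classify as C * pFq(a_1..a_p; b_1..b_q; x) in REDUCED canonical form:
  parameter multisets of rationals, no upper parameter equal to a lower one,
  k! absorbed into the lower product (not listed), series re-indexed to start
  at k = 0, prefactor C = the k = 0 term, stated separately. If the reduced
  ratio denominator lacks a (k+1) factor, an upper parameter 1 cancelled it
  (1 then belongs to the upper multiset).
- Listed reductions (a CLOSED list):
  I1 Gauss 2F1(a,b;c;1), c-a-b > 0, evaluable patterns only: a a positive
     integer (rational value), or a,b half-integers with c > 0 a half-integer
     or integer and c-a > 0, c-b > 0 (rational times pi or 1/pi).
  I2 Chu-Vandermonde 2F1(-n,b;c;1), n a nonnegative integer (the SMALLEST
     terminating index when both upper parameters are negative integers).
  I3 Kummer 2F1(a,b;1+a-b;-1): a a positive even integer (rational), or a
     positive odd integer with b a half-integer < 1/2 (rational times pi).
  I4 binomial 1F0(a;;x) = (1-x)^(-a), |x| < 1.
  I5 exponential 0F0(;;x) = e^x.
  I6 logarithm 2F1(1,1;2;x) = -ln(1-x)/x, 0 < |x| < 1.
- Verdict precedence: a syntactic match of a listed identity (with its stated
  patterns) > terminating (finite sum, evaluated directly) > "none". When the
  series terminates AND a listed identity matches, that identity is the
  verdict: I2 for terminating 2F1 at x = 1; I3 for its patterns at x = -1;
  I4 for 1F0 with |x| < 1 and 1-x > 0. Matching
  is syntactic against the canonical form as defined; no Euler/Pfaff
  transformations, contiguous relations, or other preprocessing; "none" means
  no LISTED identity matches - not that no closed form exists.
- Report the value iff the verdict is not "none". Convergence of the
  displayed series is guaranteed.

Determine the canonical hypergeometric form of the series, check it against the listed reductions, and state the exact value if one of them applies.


This is -11/4 * 3F2(-3/2, 1/3, 1; -5/4, -5/4; -1/3) in reduced canonical form. Verdict: none. Every listed pattern misses the 3F2 form at -1/3, upper {-3/2, 1/3, 1}.

Key step: with t_0 = -11/4, cancel k^2 + 1 from the displayed ratio first; then prefactor -11/4.
Ratio: r(k) = (-1/3) * (k-3/2) (k+1/3) (k+1) / [(k-5/4) (k-5/4) (k+1)] ; factor over Q: parameters, x = (-1/3), and C = -11/4.


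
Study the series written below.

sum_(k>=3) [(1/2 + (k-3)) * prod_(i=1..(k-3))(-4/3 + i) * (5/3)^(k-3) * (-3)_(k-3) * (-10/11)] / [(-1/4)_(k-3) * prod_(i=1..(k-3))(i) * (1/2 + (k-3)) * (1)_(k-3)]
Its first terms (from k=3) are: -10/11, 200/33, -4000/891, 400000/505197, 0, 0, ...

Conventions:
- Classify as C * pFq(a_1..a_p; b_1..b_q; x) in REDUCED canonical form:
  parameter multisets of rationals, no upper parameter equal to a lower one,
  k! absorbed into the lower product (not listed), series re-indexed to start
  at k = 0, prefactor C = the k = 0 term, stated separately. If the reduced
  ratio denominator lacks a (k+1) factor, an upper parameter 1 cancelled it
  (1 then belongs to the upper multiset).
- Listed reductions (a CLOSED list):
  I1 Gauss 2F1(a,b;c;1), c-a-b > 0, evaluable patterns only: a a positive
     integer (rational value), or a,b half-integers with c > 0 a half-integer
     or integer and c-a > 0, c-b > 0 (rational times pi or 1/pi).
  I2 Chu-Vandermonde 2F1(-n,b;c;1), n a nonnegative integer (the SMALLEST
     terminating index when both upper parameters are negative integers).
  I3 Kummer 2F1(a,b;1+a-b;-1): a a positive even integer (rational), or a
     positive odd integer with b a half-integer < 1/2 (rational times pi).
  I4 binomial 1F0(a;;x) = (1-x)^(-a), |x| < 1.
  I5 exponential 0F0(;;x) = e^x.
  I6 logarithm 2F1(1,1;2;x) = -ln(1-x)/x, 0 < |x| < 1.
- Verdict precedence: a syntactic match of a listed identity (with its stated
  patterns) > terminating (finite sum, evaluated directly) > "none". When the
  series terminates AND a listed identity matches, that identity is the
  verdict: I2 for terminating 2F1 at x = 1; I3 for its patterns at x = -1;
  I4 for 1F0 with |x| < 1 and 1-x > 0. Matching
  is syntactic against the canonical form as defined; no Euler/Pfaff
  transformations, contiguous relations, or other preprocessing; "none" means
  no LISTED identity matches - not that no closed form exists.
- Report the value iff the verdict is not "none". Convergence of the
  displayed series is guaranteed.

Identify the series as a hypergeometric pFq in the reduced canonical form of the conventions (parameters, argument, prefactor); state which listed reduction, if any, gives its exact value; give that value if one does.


Canonical form: C = -10/11 times 2F2 with upper {-3, -1/3}, lower {-1/4, 1}, x = 5/3. Verdict: terminating (-3 upstairs). 4 nonzero terms in all; added directly. Sum: 734530/505197.

The tell: t_0 = -10/11 here, and the running product (C = -10/11) telescopes to a rising factorial.
Adjacent-term ratio: r(k) = (5/3) * (k-3) (k-1/3) / [(k-1/4) (k+1) (k+1)] - poly over poly, x = (5/3) from leading terms; C = -10/11 at k = 0.


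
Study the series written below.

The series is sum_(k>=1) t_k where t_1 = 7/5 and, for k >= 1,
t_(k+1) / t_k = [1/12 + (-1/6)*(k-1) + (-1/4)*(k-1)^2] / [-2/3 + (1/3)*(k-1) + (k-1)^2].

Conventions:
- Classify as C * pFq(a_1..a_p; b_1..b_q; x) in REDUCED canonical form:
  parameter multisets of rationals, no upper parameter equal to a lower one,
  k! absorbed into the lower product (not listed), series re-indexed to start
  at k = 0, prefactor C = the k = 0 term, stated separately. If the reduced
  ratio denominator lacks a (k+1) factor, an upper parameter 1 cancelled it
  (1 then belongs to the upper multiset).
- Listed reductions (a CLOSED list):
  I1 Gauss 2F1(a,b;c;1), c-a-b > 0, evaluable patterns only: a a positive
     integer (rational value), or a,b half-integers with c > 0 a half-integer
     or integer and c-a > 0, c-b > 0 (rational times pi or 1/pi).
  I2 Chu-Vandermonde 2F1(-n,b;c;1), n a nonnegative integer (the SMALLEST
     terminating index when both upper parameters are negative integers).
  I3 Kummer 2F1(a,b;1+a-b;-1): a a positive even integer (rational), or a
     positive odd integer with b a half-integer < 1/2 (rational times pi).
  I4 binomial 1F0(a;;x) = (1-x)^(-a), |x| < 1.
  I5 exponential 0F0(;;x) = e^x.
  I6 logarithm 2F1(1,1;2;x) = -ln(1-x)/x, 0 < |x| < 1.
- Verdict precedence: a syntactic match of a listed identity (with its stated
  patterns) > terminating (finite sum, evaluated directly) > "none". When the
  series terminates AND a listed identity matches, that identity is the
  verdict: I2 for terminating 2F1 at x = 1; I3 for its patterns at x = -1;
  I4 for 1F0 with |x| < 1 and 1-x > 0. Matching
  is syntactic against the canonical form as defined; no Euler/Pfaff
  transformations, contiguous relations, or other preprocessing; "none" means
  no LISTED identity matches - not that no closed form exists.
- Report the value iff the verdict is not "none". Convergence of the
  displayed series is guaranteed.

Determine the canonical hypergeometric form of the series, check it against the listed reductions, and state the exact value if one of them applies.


Key step: x = (-1/4) and the expanded ratio factors over Q; C = 7/5, roots give parameters.
Ratio: r(k) = (-1/4) * (k-1/3) (k+1) / [(k-2/3) (k+1)] - rational; roots negated = parameters, x = (-1/4), C = 7/5.

Reduced: x = -1/4, 2F1, upper = {-1/3, 1}, lower = {-2/3}, C = 7/5. Verdict: none. Every listed pattern misses the 2F1 form at -1/4, upper {-1/3, 1}.


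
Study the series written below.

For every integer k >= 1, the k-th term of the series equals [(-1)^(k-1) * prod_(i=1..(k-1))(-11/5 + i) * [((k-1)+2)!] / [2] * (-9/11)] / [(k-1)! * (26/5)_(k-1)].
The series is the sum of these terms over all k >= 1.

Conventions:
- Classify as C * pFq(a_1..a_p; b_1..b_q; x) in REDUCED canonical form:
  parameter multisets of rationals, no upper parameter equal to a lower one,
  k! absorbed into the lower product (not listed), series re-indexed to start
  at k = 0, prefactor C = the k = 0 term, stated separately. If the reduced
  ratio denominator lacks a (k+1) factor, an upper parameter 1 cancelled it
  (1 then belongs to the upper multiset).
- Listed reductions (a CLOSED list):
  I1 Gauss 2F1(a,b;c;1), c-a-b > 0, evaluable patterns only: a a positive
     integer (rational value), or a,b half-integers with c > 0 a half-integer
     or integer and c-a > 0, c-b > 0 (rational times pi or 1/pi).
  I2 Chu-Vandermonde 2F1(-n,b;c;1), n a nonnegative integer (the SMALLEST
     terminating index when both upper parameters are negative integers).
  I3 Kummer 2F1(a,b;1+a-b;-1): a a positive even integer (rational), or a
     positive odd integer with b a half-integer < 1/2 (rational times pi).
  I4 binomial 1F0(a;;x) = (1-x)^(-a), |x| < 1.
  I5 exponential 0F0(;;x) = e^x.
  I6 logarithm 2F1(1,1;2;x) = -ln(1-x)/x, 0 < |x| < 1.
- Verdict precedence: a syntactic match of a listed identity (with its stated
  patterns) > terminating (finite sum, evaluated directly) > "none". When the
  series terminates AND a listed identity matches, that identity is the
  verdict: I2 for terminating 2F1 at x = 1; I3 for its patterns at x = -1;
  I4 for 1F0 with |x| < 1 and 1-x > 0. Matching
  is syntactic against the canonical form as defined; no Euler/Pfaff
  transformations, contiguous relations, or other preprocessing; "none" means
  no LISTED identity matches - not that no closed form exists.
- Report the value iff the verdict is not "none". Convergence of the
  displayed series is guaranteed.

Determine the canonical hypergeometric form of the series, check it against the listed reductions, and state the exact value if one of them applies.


x = -1 here; the reduced form reads 2F1, upper {-6/5, 3}, lower {26/5}, C = -9/11. Verdict: no listed reduction: x = -1 and upper {-6/5, 3} fail every I1-I6 pattern.

Key observation: x = (-1) and the factorial ratio (prefactor -9/11) (k+a-1)!/(a-1)! is a rising factorial (a)_k.
Term ratio: r(k) = (-1) * (k-6/5) (k+3) / [(k+26/5) (k+1)] - rational; roots negated = parameters, x = (-1), C = -9/11.


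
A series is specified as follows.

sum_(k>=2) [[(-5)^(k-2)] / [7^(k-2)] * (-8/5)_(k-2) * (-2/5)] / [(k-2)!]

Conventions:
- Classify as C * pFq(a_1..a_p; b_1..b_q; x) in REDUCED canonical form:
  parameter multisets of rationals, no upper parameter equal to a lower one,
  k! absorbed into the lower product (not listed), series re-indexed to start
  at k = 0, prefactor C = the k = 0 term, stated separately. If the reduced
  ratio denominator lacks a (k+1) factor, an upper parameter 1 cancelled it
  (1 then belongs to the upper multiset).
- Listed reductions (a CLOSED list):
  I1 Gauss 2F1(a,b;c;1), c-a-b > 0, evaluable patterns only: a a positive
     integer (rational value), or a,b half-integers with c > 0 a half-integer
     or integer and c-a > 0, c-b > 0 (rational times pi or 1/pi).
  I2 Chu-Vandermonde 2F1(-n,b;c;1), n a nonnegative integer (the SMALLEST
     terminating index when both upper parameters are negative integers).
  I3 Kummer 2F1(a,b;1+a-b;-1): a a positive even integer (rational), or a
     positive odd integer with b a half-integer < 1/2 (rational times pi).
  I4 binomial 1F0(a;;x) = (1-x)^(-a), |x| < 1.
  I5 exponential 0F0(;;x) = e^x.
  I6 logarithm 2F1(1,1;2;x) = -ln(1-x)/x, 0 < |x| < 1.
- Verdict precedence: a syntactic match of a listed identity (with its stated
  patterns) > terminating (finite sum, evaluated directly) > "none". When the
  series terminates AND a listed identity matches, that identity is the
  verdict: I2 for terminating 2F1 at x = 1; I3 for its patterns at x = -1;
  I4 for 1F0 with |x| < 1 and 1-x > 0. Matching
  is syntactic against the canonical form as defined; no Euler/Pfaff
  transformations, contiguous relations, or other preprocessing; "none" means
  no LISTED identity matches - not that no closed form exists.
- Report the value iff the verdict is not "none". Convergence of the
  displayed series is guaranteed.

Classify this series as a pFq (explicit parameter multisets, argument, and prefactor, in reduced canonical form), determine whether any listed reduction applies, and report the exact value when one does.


First insight: x = (-5/7) and the two geometric factors (prefactor -2/5) combine into one argument.
Ratio: r(k) = (-5/7) * (k-8/5) / [(k+1)] - rational; roots negated = parameters, x = (-5/7), C = -2/5.

Canonical form: C = -2/5 times 1F0 with upper {-8/5}, lower {-}, x = -5/7. Verdict: the binomial series (I4) fires (the 1F0 binomial series: exponent 8/5, x = -5/7). Exact value: (-2/5) * (12/7)^(8/5).


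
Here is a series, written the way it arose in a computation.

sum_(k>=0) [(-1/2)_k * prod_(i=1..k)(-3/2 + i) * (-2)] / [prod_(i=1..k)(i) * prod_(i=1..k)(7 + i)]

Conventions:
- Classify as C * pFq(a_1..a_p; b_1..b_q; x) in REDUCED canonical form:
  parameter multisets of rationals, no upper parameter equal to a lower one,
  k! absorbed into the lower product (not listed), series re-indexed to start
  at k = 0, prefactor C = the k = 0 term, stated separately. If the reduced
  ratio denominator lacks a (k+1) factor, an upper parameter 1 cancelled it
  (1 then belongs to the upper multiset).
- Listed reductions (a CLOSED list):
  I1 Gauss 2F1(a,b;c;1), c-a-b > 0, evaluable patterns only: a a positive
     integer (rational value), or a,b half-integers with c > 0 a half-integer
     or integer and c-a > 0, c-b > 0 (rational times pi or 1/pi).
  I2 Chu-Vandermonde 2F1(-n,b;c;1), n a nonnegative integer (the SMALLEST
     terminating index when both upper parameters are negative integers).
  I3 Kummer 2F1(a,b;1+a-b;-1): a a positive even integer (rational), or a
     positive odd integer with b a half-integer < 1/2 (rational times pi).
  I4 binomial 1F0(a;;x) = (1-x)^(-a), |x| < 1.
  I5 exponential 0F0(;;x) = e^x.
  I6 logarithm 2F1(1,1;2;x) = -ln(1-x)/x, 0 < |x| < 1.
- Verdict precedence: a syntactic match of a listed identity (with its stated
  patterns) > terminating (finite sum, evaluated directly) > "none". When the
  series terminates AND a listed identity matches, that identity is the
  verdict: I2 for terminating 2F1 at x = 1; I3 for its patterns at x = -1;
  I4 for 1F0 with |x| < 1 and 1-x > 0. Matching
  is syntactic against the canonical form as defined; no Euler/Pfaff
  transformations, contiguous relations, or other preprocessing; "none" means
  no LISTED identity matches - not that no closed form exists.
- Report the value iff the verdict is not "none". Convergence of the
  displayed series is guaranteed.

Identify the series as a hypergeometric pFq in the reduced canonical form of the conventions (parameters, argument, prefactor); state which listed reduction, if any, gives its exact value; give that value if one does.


Classification (C = -2): 2F1 with upper {-1/2, -1/2}, lower {8}, argument x = 1. Verdict: Gauss's theorem I1 (half-integer case) matches (x = 1; upper {-1/2, -1/2} half-integers, c = 8 in the evaluable pattern). Value: (-268435456/41409225) / pi.

Key observation: x = 1 and the product of the first k integers (C = -2) is k!.
Adjacent-term ratio: r(k) = 1 * (k-1/2) (k-1/2) / [(k+8) (k+1)] - poly over poly, x = 1 from leading terms; C = -2 at k = 0.


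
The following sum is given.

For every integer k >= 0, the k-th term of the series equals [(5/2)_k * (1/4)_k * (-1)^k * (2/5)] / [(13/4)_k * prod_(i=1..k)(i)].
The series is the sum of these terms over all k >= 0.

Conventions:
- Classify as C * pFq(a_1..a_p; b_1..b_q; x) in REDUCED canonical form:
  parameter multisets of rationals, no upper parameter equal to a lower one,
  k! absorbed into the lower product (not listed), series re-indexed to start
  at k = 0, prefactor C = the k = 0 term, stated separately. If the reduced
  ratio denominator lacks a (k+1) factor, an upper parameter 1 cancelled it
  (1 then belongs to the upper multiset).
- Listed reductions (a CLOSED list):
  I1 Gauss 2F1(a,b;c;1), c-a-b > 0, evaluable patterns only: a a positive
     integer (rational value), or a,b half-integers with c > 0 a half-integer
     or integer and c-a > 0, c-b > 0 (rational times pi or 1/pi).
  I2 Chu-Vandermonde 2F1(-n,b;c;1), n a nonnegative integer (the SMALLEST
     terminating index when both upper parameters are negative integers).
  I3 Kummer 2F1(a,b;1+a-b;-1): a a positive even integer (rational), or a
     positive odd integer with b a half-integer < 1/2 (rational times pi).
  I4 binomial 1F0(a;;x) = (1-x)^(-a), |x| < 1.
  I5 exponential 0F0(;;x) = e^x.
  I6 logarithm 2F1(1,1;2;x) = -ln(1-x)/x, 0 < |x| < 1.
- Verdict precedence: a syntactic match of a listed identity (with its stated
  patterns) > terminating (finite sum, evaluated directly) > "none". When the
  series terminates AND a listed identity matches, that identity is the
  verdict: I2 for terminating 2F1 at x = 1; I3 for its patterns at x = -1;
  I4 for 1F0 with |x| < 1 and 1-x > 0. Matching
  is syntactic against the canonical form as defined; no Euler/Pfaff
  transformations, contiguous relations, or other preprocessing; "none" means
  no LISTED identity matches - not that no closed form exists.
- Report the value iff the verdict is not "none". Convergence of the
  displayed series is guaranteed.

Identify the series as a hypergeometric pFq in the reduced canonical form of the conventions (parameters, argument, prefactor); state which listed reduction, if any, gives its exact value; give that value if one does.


This is 2/5 * 2F1(1/4, 5/2; 13/4; -1) in reduced canonical form. Verdict: none (x = -1): each listed identity misses the multisets {1/4, 5/2} ; {13/4}.

Structural cue: from the first term 2/5: the product of the first k integers (C = 2/5, x = -1) is k!.
Consecutive-term ratio: r(k) = (-1) * (k+1/4) (k+5/2) / [(k+13/4) (k+1)] - rational in k. x = (-1); t_0 = 2/5; negate the roots.


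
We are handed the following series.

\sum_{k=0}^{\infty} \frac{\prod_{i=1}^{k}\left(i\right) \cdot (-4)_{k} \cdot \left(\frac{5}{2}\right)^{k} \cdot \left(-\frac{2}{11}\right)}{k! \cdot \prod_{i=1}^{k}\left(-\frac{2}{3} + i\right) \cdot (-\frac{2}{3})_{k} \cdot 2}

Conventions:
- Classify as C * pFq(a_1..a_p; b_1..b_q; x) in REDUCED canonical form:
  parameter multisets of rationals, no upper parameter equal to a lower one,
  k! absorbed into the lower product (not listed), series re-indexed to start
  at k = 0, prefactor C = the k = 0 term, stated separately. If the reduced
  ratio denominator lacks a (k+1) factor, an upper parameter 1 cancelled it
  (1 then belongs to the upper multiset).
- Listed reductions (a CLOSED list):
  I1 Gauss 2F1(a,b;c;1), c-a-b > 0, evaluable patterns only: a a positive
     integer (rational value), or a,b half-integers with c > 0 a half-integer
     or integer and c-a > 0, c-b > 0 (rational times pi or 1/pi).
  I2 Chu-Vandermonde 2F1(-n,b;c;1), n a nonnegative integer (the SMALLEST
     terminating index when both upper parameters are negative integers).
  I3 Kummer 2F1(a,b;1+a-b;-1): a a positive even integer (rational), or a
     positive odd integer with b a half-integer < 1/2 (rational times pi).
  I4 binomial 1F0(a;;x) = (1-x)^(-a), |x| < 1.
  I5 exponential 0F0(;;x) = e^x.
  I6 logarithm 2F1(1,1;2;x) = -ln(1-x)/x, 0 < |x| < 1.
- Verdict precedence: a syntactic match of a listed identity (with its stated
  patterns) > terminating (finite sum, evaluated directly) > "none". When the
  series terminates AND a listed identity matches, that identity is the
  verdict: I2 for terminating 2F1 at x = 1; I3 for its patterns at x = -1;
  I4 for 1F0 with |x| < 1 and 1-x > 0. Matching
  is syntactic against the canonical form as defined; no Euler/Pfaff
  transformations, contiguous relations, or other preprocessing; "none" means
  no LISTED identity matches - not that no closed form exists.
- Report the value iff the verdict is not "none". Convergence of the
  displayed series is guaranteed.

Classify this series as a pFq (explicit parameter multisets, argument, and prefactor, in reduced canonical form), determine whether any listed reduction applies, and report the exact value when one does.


Classification (C = -\frac{1}{11}): 2F2 with upper {-4, 1}, lower {-\frac{2}{3}, \frac{1}{3}}, argument x = \frac{5}{2}. Verdict: terminating - upper -4 stops the sum at k = 4; the 5 terms are added exactly. Hence: -\frac{719837}{68992}.

The tell: with t_0 = -\frac{1}{11}, the running product (prefactor -1/11) telescopes to a rising factorial.
Adjacent-term ratio: r(k) = \frac{5}{2} * (k-4) (k+1) / [(k-\frac{2}{3}) (k+\frac{1}{3}) (k+1)] ; factor over Q: parameters, x = \frac{5}{2}, and C = -\frac{1}{11}.


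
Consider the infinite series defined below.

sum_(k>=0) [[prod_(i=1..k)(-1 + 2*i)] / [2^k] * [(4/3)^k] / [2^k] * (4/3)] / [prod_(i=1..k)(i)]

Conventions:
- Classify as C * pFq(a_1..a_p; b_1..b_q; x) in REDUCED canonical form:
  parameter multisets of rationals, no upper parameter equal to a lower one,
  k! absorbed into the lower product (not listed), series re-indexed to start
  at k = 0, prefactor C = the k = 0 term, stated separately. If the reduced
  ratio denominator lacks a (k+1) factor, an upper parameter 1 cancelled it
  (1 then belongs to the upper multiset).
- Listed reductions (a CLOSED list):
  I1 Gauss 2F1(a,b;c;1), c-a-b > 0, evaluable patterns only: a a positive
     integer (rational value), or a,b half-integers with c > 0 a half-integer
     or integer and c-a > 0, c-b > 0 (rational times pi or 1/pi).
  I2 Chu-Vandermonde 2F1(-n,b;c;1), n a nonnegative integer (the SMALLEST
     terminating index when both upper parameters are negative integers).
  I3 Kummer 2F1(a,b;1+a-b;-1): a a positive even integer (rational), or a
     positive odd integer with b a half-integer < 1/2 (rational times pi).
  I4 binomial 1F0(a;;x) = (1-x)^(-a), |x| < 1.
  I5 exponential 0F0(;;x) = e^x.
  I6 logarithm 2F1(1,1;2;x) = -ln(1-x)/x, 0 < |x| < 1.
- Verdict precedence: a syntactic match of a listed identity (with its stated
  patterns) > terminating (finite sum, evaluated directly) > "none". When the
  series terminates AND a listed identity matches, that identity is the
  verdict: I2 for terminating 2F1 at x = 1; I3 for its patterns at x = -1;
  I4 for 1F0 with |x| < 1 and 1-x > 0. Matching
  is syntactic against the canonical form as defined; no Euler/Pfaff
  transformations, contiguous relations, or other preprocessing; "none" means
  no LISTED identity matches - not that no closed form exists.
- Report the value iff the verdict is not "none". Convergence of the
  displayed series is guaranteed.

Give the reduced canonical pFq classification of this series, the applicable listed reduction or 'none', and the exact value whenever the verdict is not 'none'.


Structural cue: from the first term 4/3: the product of the first k integers (C = 4/3) is k!.
Ratio: r(k) = (2/3) * (k+1/2) / [(k+1)] ; factor over Q: parameters, x = (2/3), and C = 4/3.

With C = 4/3: the canonical form is 1F0(1/2; -; 2/3). Verdict: this is the I4 binomial reduction (the 1F0 binomial series: exponent -1/2, x = 2/3). Exact value: (4/3) * (1/3)^(-1/2).
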